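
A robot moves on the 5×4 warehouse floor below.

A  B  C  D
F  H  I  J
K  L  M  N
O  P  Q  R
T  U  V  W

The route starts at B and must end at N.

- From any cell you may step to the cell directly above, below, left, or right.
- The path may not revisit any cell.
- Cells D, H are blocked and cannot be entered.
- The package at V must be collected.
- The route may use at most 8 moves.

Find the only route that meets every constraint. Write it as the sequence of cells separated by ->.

B -> C -> I -> M -> Q -> V -> W -> R -> N

Any route must reach V and still end at N within 8 moves, so the order of the required stops is forced.
Route from B: right 1 to C, down 4 to V, right 1 to W, up 2 to N — 8 moves in all.
Check: all required cells visited; 8 ≤ 8 moves.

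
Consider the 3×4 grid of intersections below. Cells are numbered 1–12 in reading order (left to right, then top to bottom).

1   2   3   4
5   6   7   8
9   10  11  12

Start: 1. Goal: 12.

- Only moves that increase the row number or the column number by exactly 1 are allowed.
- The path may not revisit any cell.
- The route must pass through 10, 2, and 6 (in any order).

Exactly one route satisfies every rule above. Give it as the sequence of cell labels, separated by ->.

Moves only go right or down, so the column and row indices never decrease.
Route from 1: right to 2, 2× down (reaching 10), 2× right (reaching 12) — 5 moves in all.
Check: all required cells visited.

1 -> 2 -> 6 -> 10 -> 11 -> 12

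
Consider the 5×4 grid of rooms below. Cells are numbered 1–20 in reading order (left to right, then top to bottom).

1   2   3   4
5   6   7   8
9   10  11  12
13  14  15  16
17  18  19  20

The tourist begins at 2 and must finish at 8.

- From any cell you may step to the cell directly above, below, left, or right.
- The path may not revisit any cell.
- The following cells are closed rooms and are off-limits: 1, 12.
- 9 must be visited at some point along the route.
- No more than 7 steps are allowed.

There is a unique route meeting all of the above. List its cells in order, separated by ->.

2 -> 6 -> 5 -> 9 -> 10 -> 11 -> 7 -> 8

The budget equals the shortest possible length, so every move has to be on a shortest route through the required cells.
Route from 2: down to 6, left to 5, down to 9, 2× right (reaching 11), up to 7, right to 8 — 7 moves in all.
Check: all required cells visited; 7 ≤ 7 moves.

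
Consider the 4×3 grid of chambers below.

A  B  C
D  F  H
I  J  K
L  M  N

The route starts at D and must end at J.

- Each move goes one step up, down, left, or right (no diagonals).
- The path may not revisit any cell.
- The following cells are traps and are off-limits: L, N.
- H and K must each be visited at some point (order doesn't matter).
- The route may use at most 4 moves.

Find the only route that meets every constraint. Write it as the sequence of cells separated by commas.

The budget equals the shortest possible length, so every move has to be on a shortest route through the required cells.
Route from D: right 2 to H, down 1 to K, left 1 to J — 4 moves in all.
Check: all required cells visited; 4 ≤ 4 moves.

D, F, H, K, J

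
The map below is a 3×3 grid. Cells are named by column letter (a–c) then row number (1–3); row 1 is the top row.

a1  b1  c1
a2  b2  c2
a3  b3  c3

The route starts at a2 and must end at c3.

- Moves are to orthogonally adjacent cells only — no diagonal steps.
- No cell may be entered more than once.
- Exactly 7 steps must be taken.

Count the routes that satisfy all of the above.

2

Need simple routes of exactly 7 moves from a2 to c3 (Manhattan distance 3, so 2 moves are spent on a detour and 2 undoing it).
Enumerating: a2 a1 b1 c1 c2 b2 b3 c3 | a2 a3 b3 b2 b1 c1 c2 c3.
That gives 2 routes.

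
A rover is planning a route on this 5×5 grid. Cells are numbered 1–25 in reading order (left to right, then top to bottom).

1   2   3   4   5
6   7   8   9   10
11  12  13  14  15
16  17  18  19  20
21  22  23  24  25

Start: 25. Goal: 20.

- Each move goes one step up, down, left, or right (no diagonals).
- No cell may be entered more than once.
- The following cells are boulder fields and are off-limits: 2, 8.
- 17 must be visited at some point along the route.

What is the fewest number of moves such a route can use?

7

Any route passes through 17 somewhere between 25 and 20. Summing Manhattan distances along the two legs (25 → 17 → 20) gives a lower bound of 4 + 3 = 7 moves.
A route of 7 moves achieves this: 25 → 24 → 23 → 22 → 17 → 18 → 19 → 20.
Since 7 matches the lower bound, it is optimal.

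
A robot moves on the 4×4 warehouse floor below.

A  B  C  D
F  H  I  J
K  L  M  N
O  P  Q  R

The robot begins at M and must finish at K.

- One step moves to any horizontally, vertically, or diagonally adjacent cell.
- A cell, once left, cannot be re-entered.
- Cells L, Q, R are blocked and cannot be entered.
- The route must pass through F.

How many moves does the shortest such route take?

3

Any route passes through F somewhere between M and K. Summing Chebyshev distances along the two legs (M → F → K) gives a lower bound of 2 + 1 = 3 moves.
A route of 3 moves achieves this: M → H → F → K.
Since 3 matches the lower bound, it is optimal.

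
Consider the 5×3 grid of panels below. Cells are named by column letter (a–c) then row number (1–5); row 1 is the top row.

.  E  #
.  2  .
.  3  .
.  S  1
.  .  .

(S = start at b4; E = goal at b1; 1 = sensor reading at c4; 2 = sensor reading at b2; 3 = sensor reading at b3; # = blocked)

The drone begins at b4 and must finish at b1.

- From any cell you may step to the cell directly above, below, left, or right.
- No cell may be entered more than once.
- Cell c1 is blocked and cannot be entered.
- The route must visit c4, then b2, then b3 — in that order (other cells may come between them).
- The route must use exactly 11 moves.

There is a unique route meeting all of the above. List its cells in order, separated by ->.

The waypoints must appear in the order c4, b2, b3, with no cell reused.
Route from b4: down 1 to b5, right 1 to c5, up 3 to c2, left 1 to b2, down 1 to b3, left 1 to a3, up 2 to a1, right 1 to b1 — 11 moves in all.
Check: order respected (1 at step 3, 2 at step 6, 3 at step 7); 11 moves as required.

b4 -> b5 -> c5 -> c4 -> c3 -> c2 -> b2 -> b3 -> a3 -> a2 -> a1 -> b1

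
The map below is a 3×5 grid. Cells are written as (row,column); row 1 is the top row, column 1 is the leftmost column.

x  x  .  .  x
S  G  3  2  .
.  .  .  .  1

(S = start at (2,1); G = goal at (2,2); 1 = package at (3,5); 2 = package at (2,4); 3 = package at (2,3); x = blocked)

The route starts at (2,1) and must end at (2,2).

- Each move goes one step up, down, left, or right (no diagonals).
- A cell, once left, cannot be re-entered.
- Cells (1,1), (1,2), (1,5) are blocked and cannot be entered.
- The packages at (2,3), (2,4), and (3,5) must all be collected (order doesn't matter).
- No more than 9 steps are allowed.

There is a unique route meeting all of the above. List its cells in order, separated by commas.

The budget equals the shortest possible length, so every move has to be on a shortest route through the required cells.
Route from (2,1): down to (3,1), 4× right (reaching (3,5)), up to (2,5), 3× left (reaching (2,2)) — 9 moves in all.
Check: all required cells visited; 9 ≤ 9 moves.

(2,1), (3,1), (3,2), (3,3), (3,4), (3,5), (2,5), (2,4), (2,3), (2,2)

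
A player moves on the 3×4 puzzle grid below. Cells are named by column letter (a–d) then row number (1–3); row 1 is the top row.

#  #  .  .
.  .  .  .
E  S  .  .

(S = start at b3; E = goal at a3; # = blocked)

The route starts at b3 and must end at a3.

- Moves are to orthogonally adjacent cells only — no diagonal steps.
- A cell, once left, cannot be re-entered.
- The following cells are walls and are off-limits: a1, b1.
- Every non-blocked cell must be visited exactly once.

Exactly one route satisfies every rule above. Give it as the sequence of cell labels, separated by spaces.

b3 c3 d3 d2 d1 c1 c2 b2 a2 a3

Need to visit all 10 open cells exactly once, starting at b3 and ending at a3.
Cell a2 has only two open neighbours (a3 and b2), so the path must pass straight through it: one of those is the cell it's entered from and the other is where it exits.
Route from b3: right 2 to d3, up 2 to d1, left 1 to c1, down 1 to c2, left 2 to a2, down 1 to a3 — 9 moves in all.
Check: all 10 open cells covered.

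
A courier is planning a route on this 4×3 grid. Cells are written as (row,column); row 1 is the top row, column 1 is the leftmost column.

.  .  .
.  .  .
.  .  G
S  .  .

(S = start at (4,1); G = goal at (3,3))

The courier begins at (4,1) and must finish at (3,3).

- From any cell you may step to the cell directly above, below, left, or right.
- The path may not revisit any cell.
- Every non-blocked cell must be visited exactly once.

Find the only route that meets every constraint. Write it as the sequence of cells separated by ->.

(4,1) -> (3,1) -> (2,1) -> (1,1) -> (1,2) -> (1,3) -> (2,3) -> (2,2) -> (3,2) -> (4,2) -> (4,3) -> (3,3)

Need to visit all 12 open cells exactly once, starting at (4,1) and ending at (3,3).
Cell (4,3) has only two open neighbours ((3,3) and (4,2)), so the path must pass straight through it: one of those is the cell it's entered from and the other is where it exits.
Route from (4,1): up 3 to (1,1), right 2 to (1,3), down 1 to (2,3), left 1 to (2,2), down 2 to (4,2), right 1 to (4,3), up 1 to (3,3) — 11 moves in all.
Check: all 12 open cells covered.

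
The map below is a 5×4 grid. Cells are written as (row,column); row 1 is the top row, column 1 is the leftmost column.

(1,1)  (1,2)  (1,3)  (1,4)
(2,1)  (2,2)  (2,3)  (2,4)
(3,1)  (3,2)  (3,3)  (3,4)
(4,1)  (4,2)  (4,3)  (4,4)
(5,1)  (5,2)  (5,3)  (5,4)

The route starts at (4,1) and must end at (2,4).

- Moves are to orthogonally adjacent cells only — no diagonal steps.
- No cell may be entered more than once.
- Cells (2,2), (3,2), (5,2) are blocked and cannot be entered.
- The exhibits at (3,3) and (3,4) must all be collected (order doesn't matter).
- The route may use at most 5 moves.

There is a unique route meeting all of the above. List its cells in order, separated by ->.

(4,1) -> (4,2) -> (4,3) -> (3,3) -> (3,4) -> (2,4)

Any route must reach (3,3) and (3,4) and still end at (2,4) within 5 moves, so the order of the required stops is forced.
Route from (4,1): 2× right (reaching (4,3)), up to (3,3), right to (3,4), up to (2,4) — 5 moves in all.
Check: all required cells visited; 5 ≤ 5 moves.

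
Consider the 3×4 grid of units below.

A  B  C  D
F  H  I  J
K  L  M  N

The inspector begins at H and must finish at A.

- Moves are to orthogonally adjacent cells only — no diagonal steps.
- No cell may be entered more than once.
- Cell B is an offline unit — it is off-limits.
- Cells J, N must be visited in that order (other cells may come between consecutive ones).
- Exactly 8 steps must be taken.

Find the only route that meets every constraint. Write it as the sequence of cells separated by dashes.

The waypoints must appear in the order J, N, with no cell reused.
Route from H: 2× right (reaching J), down to N, 3× left (reaching K), 2× up (reaching A) — 8 moves in all.
Check: order respected (J at step 2, N at step 3); 8 moves as required.

H - I - J - N - M - L - K - F - A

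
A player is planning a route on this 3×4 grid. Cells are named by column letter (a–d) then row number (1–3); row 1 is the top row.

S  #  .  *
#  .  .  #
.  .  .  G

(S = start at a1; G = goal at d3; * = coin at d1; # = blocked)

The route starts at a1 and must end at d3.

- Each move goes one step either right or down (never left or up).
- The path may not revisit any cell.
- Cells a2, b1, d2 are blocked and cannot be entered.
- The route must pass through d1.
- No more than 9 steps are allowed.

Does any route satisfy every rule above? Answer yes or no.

no

Every right/down route from a1 to d1 runs into a blocked cell, so that leg cannot be completed.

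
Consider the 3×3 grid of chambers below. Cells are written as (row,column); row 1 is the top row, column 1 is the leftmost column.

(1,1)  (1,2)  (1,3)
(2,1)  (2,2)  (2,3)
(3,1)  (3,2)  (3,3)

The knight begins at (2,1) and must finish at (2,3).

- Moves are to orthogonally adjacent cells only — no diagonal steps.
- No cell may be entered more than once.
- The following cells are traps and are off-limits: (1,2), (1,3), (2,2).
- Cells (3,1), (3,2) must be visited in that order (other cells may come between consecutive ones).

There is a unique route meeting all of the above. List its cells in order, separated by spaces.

(2,1) (3,1) (3,2) (3,3) (2,3)

The waypoints must appear in the order (3,1), (3,2), with no cell reused.
Route from (2,1): down 1 to (3,1), right 2 to (3,3), up 1 to (2,3) — 4 moves in all.
Check: order respected ((3,1) at step 1, (3,2) at step 2).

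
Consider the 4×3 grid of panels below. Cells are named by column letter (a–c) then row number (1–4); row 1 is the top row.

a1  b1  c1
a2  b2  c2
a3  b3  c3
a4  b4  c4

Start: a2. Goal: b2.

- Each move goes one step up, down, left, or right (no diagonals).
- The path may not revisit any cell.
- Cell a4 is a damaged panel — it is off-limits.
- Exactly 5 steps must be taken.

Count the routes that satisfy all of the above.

2

Need simple routes of exactly 5 moves from a2 to b2 (Manhattan distance 1, so 2 moves are spent on a detour and 2 undoing it).
Enumerating: a2 a1 b1 c1 c2 b2 | a2 a3 b3 c3 c2 b2.
That gives 2 routes.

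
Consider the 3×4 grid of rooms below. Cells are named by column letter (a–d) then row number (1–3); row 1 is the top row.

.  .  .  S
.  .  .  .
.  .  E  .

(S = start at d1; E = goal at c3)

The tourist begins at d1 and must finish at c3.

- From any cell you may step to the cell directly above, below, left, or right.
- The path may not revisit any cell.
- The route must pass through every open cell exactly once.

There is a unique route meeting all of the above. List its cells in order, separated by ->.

Need to visit all 12 open cells exactly once, starting at d1 and ending at c3.
Cell d3 has only two open neighbours (d2 and c3), so the path must pass straight through it: one of those is the cell it's entered from and the other is where it exits.
Route from d1: 3× left (reaching a1), 2× down (reaching a3), right to b3, up to b2, 2× right (reaching d2), down to d3, left to c3 — 11 moves in all.
Check: all 12 open cells covered.

d1 -> c1 -> b1 -> a1 -> a2 -> a3 -> b3 -> b2 -> c2 -> d2 -> d3 -> c3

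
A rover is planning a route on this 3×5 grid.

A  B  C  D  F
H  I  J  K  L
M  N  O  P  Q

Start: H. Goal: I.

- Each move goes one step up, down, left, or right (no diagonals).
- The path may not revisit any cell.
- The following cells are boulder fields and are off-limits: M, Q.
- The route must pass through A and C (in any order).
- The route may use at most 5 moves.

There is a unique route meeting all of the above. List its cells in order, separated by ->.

The 5-move cap with required stops at A, C leaves no slack for detours.
Route from H: up to A, 2× right (reaching C), down to J, left to I — 5 moves in all.
Check: all required cells visited; 5 ≤ 5 moves.

H -> A -> B -> C -> J -> I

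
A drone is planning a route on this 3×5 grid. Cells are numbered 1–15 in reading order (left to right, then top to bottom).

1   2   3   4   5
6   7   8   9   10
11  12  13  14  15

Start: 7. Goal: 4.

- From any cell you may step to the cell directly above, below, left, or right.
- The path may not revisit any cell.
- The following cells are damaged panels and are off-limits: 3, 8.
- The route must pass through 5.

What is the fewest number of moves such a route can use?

7

Any route passes through 5 somewhere between 7 and 4. Summing Manhattan distances along the two legs (7 → 5 → 4) gives a lower bound of 4 + 1 = 5 moves.
That bound ignores the blocked cells. Measuring each leg by the fewest moves that actually steer around them (7→5: 6; 5→4: 1) raises the lower bound to 7.
A route of 7 moves exists: 7 → 12 → 13 → 14 → 9 → 10 → 5 → 4.
Since 7 matches that lower bound, it is optimal.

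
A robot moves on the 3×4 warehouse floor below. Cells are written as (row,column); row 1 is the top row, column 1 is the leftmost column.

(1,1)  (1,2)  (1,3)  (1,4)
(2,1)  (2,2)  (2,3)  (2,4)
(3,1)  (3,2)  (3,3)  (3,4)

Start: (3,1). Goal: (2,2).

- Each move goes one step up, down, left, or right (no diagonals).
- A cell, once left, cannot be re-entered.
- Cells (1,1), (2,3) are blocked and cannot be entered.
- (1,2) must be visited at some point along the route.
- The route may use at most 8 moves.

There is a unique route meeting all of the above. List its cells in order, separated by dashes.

Any route must reach (1,2) and still end at (2,2) within 8 moves, so the order of the required stops is forced.
Route from (3,1): 3× right (reaching (3,4)), 2× up (reaching (1,4)), 2× left (reaching (1,2)), down to (2,2) — 8 moves in all.
Check: all required cells visited; 8 ≤ 8 moves.

(3,1) - (3,2) - (3,3) - (3,4) - (2,4) - (1,4) - (1,3) - (1,2) - (2,2)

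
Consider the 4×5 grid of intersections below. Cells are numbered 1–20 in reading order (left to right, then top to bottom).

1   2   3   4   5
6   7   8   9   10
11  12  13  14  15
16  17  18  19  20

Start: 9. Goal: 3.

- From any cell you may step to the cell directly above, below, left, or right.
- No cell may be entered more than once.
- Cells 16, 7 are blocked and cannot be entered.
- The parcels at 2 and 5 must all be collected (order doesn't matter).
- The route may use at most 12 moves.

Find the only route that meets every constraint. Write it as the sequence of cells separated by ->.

9 -> 4 -> 5 -> 10 -> 15 -> 14 -> 13 -> 12 -> 11 -> 6 -> 1 -> 2 -> 3

The budget equals the shortest possible length, so every move has to be on a shortest route through the required cells.
Route from 9: up 1 to 4, right 1 to 5, down 2 to 15, left 4 to 11, up 2 to 1, right 2 to 3 — 12 moves in all.
Check: all required cells visited; 12 ≤ 12 moves.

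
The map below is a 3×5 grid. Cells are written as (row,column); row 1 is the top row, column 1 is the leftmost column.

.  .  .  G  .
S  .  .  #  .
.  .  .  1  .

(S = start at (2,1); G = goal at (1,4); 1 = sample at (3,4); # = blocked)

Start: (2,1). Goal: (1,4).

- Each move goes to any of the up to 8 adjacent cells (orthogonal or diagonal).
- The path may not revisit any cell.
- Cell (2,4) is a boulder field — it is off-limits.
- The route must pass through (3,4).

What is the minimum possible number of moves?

5

Any route passes through (3,4) somewhere between (2,1) and (1,4). Summing Chebyshev distances along the two legs ((2,1) → (3,4) → (1,4)) gives a lower bound of 3 + 2 = 5 moves.
A route of 5 moves achieves this: (2,1) → (1,2) → (2,3) → (3,4) → (2,5) → (1,4).
Since 5 matches the lower bound, it is optimal.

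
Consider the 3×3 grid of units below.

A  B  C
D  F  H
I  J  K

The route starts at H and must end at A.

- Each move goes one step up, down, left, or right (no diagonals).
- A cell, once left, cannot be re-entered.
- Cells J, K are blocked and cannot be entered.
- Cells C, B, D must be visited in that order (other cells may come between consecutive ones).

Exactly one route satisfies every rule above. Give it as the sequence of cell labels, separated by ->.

H -> C -> B -> F -> D -> A

The waypoints must appear in the order C, B, D, with no cell reused.
Route from H: up 1 to C, left 1 to B, down 1 to F, left 1 to D, up 1 to A — 5 moves in all.
Check: order respected (C at step 1, B at step 2, D at step 4).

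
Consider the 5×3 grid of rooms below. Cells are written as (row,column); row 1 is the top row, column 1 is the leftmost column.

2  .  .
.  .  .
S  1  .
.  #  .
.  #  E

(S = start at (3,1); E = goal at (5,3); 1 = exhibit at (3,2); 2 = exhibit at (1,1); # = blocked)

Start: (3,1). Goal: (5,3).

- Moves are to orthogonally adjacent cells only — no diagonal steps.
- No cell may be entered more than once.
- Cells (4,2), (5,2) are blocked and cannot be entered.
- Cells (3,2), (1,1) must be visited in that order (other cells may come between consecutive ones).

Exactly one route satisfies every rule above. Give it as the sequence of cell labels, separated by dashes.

(3,1) - (3,2) - (2,2) - (2,1) - (1,1) - (1,2) - (1,3) - (2,3) - (3,3) - (4,3) - (5,3)

The waypoints must appear in the order (3,2), (1,1), with no cell reused.
Route from (3,1): right 1 to (3,2), up 1 to (2,2), left 1 to (2,1), up 1 to (1,1), right 2 to (1,3), down 4 to (5,3) — 10 moves in all.
Check: order respected (1 at step 1, 2 at step 4).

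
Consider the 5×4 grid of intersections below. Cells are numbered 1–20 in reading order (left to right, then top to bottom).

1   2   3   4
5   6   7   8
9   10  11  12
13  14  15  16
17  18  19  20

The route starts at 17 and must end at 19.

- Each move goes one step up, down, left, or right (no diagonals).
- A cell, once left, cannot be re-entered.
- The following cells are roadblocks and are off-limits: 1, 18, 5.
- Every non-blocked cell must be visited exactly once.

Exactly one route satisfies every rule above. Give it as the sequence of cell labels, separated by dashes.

Need to visit all 17 open cells exactly once, starting at 17 and ending at 19.
Cell 20 has only two open neighbours (16 and 19), so the path must pass straight through it: one of those is the cell it's entered from and the other is where it exits.
Route from 17: up 2 to 9, right 1 to 10, down 1 to 14, right 1 to 15, up 2 to 7, left 1 to 6, up 1 to 2, right 2 to 4, down 4 to 20, left 1 to 19 — 16 moves in all.
Check: all 17 open cells covered.

17 - 13 - 9 - 10 - 14 - 15 - 11 - 7 - 6 - 2 - 3 - 4 - 8 - 12 - 16 - 20 - 19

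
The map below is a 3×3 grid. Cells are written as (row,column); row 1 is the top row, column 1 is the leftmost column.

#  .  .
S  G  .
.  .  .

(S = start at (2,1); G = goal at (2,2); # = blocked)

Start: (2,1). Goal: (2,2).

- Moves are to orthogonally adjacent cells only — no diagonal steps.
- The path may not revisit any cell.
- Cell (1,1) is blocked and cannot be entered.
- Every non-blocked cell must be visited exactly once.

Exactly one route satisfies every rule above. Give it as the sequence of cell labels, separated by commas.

Need to visit all 8 open cells exactly once, starting at (2,1) and ending at (2,2).
Cell (3,1) has only two open neighbours ((2,1) and (3,2)), so the path must pass straight through it: one of those is the cell it's entered from and the other is where it exits.
Route from (2,1): down 1 to (3,1), right 2 to (3,3), up 2 to (1,3), left 1 to (1,2), down 1 to (2,2) — 7 moves in all.
Check: all 8 open cells covered.

(2,1), (3,1), (3,2), (3,3), (2,3), (1,3), (1,2), (2,2)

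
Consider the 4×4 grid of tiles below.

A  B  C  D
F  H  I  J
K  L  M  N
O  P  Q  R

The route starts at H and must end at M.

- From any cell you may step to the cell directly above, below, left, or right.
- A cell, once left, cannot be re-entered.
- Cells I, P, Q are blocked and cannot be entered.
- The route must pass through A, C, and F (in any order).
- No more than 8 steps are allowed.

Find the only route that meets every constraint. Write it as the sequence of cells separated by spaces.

H F A B C D J N M

The 8-move cap with required stops at A, C, F leaves no slack for detours.
Route from H: left 1 to F, up 1 to A, right 3 to D, down 2 to N, left 1 to M — 8 moves in all.
Check: all required cells visited; 8 ≤ 8 moves.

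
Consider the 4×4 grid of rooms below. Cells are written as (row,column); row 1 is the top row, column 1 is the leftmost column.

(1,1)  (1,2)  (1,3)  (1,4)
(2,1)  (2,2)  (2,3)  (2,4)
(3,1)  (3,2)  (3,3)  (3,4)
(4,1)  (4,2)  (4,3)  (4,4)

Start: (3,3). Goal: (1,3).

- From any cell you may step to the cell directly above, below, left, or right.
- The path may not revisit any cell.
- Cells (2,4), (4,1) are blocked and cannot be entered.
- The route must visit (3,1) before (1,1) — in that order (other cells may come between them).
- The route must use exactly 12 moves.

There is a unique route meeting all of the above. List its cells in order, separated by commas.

The waypoints must appear in the order (3,1), (1,1), with no cell reused.
Route from (3,3): right to (3,4), down to (4,4), 2× left (reaching (4,2)), up to (3,2), left to (3,1), 2× up (reaching (1,1)), right to (1,2), down to (2,2), right to (2,3), up to (1,3) — 12 moves in all.
Check: order respected ((3,1) at step 6, (1,1) at step 8); 12 moves as required.

(3,3), (3,4), (4,4), (4,3), (4,2), (3,2), (3,1), (2,1), (1,1), (1,2), (2,2), (2,3), (1,3)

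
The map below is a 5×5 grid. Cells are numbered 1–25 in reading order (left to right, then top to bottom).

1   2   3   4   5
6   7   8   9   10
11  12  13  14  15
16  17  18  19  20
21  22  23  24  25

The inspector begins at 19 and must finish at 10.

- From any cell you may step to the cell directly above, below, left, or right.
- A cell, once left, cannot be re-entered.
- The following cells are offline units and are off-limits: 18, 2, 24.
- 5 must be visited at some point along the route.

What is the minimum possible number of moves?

Any route passes through 5 somewhere between 19 and 10. Summing Manhattan distances along the two legs (19 → 5 → 10) gives a lower bound of 4 + 1 = 5 moves.
A route of 5 moves achieves this: 19 → 14 → 9 → 4 → 5 → 10.
Since 5 matches the lower bound, it is optimal.

5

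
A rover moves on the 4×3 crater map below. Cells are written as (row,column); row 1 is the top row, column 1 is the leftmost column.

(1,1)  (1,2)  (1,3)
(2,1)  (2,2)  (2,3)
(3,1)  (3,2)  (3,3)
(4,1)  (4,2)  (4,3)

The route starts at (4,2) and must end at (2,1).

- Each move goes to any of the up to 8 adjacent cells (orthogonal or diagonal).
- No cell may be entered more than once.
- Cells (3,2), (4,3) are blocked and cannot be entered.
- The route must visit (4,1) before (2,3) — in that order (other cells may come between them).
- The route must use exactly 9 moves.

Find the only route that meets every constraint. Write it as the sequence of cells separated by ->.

The waypoints must appear in the order (4,1), (2,3), with no cell reused.
Route from (4,2): left 1 to (4,1), up 1 to (3,1), up-right 1 to (2,2), down-right 1 to (3,3), up 2 to (1,3), left 2 to (1,1), down 1 to (2,1) — 9 moves in all.
Check: order respected ((4,1) at step 1, (2,3) at step 5); 9 moves as required.

(4,2) -> (4,1) -> (3,1) -> (2,2) -> (3,3) -> (2,3) -> (1,3) -> (1,2) -> (1,1) -> (2,1)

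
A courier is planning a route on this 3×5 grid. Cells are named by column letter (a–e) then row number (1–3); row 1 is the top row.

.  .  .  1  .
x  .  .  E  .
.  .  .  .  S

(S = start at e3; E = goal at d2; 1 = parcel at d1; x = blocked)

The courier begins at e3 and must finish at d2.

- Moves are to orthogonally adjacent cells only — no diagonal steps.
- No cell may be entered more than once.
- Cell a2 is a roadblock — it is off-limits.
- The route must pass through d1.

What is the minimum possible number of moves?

4

Any route passes through d1 somewhere between e3 and d2. Summing Manhattan distances along the two legs (e3 → d1 → d2) gives a lower bound of 3 + 1 = 4 moves.
A route of 4 moves achieves this: e3 → e2 → e1 → d1 → d2.
Since 4 matches the lower bound, it is optimal.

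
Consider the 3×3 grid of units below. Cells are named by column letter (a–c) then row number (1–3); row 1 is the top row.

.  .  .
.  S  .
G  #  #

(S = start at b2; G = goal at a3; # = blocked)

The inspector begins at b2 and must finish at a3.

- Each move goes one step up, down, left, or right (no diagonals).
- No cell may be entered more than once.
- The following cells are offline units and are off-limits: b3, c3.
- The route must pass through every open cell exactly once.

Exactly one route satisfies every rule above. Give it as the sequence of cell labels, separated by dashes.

b2 - c2 - c1 - b1 - a1 - a2 - a3

Need to visit all 7 open cells exactly once, starting at b2 and ending at a3.
Cell a1 has only two open neighbours (a2 and b1), so the path must pass straight through it: one of those is the cell it's entered from and the other is where it exits.
Route from b2: right 1 to c2, up 1 to c1, left 2 to a1, down 2 to a3 — 6 moves in all.
Check: all 7 open cells covered.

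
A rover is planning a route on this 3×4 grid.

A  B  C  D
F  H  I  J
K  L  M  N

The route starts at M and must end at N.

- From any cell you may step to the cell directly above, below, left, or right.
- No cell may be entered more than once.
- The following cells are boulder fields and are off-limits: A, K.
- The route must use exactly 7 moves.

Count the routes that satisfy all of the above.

4

Need simple routes of exactly 7 moves from M to N (Manhattan distance 1, so 3 moves are spent on a detour and 3 undoing it).
Enumerating: M I H B C D J N | M L H B C I J N | M L H B C D J N | M L H I C D J N.
That gives 4 routes.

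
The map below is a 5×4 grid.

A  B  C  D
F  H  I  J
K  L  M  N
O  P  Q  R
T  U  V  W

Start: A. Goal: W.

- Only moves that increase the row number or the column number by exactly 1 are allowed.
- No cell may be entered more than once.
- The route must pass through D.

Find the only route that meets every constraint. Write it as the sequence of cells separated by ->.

Moves only go right or down, so the column and row indices never decrease.
Route from A: right 3 to D, down 4 to W — 7 moves in all.
Check: all required cells visited.

A -> B -> C -> D -> J -> N -> R -> W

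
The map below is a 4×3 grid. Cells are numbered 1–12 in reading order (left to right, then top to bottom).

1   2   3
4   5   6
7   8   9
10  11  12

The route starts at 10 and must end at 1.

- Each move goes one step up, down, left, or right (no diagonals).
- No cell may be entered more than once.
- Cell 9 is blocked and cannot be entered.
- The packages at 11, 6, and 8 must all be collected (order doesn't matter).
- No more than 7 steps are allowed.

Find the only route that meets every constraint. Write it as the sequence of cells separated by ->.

10 -> 11 -> 8 -> 5 -> 6 -> 3 -> 2 -> 1

The 7-move cap with required stops at 11, 6, 8 leaves no slack for detours.
Route from 10: right 1 to 11, up 2 to 5, right 1 to 6, up 1 to 3, left 2 to 1 — 7 moves in all.
Check: all required cells visited; 7 ≤ 7 moves.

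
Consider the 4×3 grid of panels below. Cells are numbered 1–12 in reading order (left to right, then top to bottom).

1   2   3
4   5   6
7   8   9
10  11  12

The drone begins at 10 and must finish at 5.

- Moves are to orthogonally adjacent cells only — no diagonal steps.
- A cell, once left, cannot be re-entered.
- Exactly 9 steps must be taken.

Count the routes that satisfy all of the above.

7

Need simple routes of exactly 9 moves from 10 to 5 (Manhattan distance 3, so 3 moves are spent on a detour and 3 undoing it).
Enumerating: 10 7 4 1 2 3 6 9 8 5 | 10 7 8 11 12 9 6 3 2 5 | 10 7 8 9 6 3 2 1 4 5 | 10 11 8 7 4 1 2 3 6 5 | 10 11 8 9 6 3 2 1 4 5 | 10 11 12 9 6 3 2 1 4 5 | 10 11 12 9 8 7 4 1 2 5.
That gives 7 routes.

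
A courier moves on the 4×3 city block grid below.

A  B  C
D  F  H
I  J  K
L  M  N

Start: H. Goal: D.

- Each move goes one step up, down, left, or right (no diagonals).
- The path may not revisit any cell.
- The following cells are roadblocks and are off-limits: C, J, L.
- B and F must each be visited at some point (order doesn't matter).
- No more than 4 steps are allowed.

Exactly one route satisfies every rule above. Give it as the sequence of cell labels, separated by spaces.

The 4-move cap with required stops at B, F leaves no slack for detours.
Route from H: left to F, up to B, left to A, down to D — 4 moves in all.
Check: all required cells visited; 4 ≤ 4 moves.

H F B A D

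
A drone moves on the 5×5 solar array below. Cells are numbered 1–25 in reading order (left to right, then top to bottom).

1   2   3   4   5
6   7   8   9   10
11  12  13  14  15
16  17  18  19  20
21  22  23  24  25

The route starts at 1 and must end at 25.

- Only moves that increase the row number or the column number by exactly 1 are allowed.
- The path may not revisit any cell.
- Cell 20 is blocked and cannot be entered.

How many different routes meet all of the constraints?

A right/down-only route from 1 to 25 makes exactly 4 down-moves and 4 right-moves in some order.
With no other constraints that would be C(8,4) = 70 routes.
Subtract routes through each blocked cell (inclusion–exclusion for overlaps): − through 20: 35 → 35.
That gives 35 routes.

35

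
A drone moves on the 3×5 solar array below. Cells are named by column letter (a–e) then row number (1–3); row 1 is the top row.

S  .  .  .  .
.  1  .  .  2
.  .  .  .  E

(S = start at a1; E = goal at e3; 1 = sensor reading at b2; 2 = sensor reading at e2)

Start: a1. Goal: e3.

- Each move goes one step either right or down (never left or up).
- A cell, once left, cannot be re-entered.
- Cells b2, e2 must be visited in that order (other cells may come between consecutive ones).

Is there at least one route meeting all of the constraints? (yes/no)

One route that works: a1 → a2 → b2 → c2 → d2 → e2 → e3.

yes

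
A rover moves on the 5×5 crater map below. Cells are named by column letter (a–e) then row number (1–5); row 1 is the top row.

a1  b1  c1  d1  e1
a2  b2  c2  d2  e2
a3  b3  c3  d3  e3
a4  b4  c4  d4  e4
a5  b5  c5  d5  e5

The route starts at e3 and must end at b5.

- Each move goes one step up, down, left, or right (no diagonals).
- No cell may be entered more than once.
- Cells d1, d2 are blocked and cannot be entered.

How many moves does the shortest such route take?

5

The Manhattan distance from e3 to b5 is |3−5| + |5−2| = 5, so at least 5 moves are needed.
A route of 5 moves achieves this: e3 → e4 → e5 → d5 → c5 → b5.
Since 5 matches the lower bound, it is optimal.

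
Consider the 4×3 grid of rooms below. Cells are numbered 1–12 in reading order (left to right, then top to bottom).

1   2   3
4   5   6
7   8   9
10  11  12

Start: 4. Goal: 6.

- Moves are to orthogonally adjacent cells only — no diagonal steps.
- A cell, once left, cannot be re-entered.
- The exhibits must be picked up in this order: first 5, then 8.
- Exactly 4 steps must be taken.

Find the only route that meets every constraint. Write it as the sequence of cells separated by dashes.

4 - 5 - 8 - 9 - 6

The waypoints must appear in the order 5, 8, with no cell reused.
Route from 4: right to 5, down to 8, right to 9, up to 6 — 4 moves in all.
Check: order respected (5 at step 1, 8 at step 2); 4 moves as required.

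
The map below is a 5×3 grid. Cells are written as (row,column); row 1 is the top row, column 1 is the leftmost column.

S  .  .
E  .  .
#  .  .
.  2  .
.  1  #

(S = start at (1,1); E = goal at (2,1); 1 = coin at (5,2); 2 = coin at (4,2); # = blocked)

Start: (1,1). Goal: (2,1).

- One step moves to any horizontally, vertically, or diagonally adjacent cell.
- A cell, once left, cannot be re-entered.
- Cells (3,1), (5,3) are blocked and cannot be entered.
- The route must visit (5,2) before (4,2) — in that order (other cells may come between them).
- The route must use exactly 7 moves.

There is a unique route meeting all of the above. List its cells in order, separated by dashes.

The waypoints must appear in the order (5,2), (4,2), with no cell reused.
Route from (1,1): down-right 2 to (3,3), down 1 to (4,3), down-left 1 to (5,2), up 2 to (3,2), up-left 1 to (2,1) — 7 moves in all.
Check: order respected (1 at step 4, 2 at step 5); 7 moves as required.

(1,1) - (2,2) - (3,3) - (4,3) - (5,2) - (4,2) - (3,2) - (2,1)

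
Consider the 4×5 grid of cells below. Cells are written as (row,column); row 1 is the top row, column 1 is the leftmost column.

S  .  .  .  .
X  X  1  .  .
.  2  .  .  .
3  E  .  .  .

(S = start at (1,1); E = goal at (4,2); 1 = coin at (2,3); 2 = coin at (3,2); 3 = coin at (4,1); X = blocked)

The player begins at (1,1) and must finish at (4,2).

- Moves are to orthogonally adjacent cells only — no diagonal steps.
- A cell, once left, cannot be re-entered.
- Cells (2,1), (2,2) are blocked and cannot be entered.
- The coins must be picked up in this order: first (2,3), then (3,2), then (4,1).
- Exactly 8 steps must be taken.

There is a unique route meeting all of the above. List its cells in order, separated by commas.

The waypoints must appear in the order (2,3), (3,2), (4,1), with no cell reused.
Route from (1,1): 2× right (reaching (1,3)), 2× down (reaching (3,3)), 2× left (reaching (3,1)), down to (4,1), right to (4,2) — 8 moves in all.
Check: order respected (1 at step 3, 2 at step 5, 3 at step 7); 8 moves as required.

(1,1), (1,2), (1,3), (2,3), (3,3), (3,2), (3,1), (4,1), (4,2)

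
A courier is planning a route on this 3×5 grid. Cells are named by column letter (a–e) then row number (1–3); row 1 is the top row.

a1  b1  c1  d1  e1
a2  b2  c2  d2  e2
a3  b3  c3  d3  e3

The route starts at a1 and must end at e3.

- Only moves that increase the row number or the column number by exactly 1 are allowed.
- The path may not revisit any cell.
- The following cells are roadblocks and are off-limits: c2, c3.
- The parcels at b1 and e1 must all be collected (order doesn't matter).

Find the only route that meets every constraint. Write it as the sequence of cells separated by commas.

Moves only go right or down, so the column and row indices never decrease.
Route from a1: 4× right (reaching e1), 2× down (reaching e3) — 6 moves in all.
Check: all required cells visited.

a1, b1, c1, d1, e1, e2, e3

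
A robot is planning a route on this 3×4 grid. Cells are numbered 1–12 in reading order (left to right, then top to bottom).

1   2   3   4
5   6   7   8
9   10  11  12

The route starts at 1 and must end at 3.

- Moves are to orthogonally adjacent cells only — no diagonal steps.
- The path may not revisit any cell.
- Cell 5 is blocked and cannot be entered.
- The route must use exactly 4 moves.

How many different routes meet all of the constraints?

Need simple routes of exactly 4 moves from 1 to 3 (Manhattan distance 2, so 1 moves are spent on a detour and 1 undoing it).
Enumerating: 1 2 6 7 3.
That gives 1 route.

1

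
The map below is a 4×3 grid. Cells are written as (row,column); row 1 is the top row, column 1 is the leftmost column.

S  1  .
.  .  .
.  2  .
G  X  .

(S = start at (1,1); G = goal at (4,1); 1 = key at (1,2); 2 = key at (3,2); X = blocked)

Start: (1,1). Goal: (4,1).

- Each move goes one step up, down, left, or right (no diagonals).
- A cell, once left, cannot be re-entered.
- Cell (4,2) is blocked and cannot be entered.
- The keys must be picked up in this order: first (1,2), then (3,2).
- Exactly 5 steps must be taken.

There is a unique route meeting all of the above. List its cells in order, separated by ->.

(1,1) -> (1,2) -> (2,2) -> (3,2) -> (3,1) -> (4,1)

The waypoints must appear in the order (1,2), (3,2), with no cell reused.
Route from (1,1): right to (1,2), 2× down (reaching (3,2)), left to (3,1), down to (4,1) — 5 moves in all.
Check: order respected (1 at step 1, 2 at step 3); 5 moves as required.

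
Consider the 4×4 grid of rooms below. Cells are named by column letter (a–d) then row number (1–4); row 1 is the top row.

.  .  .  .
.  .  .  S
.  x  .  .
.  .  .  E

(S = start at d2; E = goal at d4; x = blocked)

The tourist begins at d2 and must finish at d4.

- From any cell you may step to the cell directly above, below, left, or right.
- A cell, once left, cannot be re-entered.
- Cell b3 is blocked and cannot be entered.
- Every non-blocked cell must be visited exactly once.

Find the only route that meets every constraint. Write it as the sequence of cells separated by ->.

Need to visit all 15 open cells exactly once, starting at d2 and ending at d4.
Route from d2: up 1 to d1, left 1 to c1, down 1 to c2, left 1 to b2, up 1 to b1, left 1 to a1, down 3 to a4, right 2 to c4, up 1 to c3, right 1 to d3, down 1 to d4 — 14 moves in all.
Check: all 15 open cells covered.

d2 -> d1 -> c1 -> c2 -> b2 -> b1 -> a1 -> a2 -> a3 -> a4 -> b4 -> c4 -> c3 -> d3 -> d4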